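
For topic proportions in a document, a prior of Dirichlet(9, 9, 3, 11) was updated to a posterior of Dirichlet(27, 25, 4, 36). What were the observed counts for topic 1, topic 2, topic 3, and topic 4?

counts (18, 16, 1, 25)

For a Dirichlet(α) prior with multinomial counts c, the posterior is Dirichlet(α + c) componentwise.
Counts are posterior − prior componentwise: 27−9=18, 25−9=16, 4−3=1, 36−11=25.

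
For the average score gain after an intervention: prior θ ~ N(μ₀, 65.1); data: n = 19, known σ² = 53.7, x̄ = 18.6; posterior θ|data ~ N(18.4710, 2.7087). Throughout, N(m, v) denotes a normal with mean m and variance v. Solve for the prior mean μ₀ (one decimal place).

μ₀ = 15.5

With known observation variance, the Normal–Normal posterior has precision τ_n = τ₀ + n/σ² and mean μ_n = (τ₀μ₀ + (n/σ²)x̄)/τ_n.
Here τ₀ = 1/65.1 = 0.015361 and τ_data = 19/53.7 = 0.353818, so τ_n = 0.369179.
Rearranging for μ₀: μ₀ = (μ_n·τ_n − τ_data·x̄)/τ₀ = (18.4710·0.369179 − 0.353818·18.6) / 0.015361 = 0.238091/0.015361 ≈ 15.5.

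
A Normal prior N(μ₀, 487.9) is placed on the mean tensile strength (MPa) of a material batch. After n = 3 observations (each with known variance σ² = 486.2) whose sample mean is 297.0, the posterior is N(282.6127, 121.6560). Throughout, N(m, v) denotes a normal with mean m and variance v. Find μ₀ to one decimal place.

With known observation variance, the Normal–Normal posterior has precision τ_n = τ₀ + n/σ² and mean μ_n = (τ₀μ₀ + (n/σ²)x̄)/τ_n.
Here τ₀ = 1/487.9 = 0.002050 and τ_data = 3/486.2 = 0.006170, so τ_n = 0.008220.
Rearranging for μ₀: μ₀ = (μ_n·τ_n − τ_data·x̄)/τ₀ = (282.6127·0.008220 − 0.006170·297.0) / 0.002050 = 0.490586/0.002050 ≈ 239.3.

μ₀ = 239.3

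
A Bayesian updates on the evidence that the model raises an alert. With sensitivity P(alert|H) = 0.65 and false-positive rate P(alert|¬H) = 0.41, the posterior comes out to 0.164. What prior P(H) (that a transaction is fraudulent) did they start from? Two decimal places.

Bayes' rule in odds form gives O(H|E) = O(H)·[P(E|H)/P(E|¬H)], hence O(H) = O(H|E)/LR.
Posterior odds = 0.164/(1−0.164) = 0.1962. LR = 0.65/0.41 = 1.5854.
Prior odds = 0.1962/1.5854 = 0.1238, so P(H) = 0.1238/(1+0.1238) ≈ 0.11.

P(H) = 0.11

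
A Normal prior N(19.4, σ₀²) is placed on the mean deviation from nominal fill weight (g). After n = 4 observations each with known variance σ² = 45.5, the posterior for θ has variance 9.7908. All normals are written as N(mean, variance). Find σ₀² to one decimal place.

Posterior precision equals prior precision plus data precision: 1/σ_n² = 1/σ₀² + n/σ².
So 1/σ₀² = 1/9.7908 − 4/45.5 = 0.102137 − 0.087912 = 0.014225.
Hence σ₀² = 1/0.014225 ≈ 70.3.

σ₀² = 70.3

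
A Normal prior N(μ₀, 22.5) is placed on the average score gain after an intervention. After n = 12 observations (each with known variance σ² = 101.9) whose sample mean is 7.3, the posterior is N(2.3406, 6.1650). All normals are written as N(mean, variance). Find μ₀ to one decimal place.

μ₀ = -10.8

The posterior mean is a precision-weighted average: μ_n = (τ₀μ₀ + τ_data·x̄)/(τ₀+τ_data), with τ₀=1/σ₀² and τ_data=n/σ².
Here τ₀ = 1/22.5 = 0.044444 and τ_data = 12/101.9 = 0.117763, so τ_n = 0.162207.
Rearranging for μ₀: μ₀ = (μ_n·τ_n − τ_data·x̄)/τ₀ = (2.3406·0.162207 − 0.117763·7.3) / 0.044444 = -0.480008/0.044444 ≈ -10.8.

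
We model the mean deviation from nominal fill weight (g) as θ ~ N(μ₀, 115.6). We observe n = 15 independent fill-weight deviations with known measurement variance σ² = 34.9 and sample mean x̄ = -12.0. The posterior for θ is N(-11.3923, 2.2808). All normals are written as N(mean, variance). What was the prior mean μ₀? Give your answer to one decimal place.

The posterior mean is a precision-weighted average: μ_n = (τ₀μ₀ + τ_data·x̄)/(τ₀+τ_data), with τ₀=1/σ₀² and τ_data=n/σ².
Here τ₀ = 1/115.6 = 0.008651 and τ_data = 15/34.9 = 0.429799, so τ_n = 0.438450.
Rearranging for μ₀: μ₀ = (μ_n·τ_n − τ_data·x̄)/τ₀ = (-11.3923·0.438450 − 0.429799·-12.0) / 0.008651 = 0.162634/0.008651 ≈ 18.8.

μ₀ = 18.8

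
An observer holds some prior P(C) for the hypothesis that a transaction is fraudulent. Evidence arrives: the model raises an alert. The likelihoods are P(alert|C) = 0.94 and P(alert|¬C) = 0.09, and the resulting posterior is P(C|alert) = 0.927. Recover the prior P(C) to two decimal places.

P(C) = 0.55

In odds form, posterior odds = prior odds × likelihood ratio, so prior odds = posterior odds ÷ LR.
Posterior odds = 0.927/(1−0.927) = 12.6986. LR = 0.94/0.09 = 10.4444.
Prior odds = 12.6986/10.4444 = 1.2158, so P(C) = 1.2158/(1+1.2158) ≈ 0.55.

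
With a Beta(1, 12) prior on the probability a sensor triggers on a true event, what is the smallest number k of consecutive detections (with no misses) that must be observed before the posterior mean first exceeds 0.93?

k = 159

After k detections and 0 misses the posterior is Beta(1+k, 12), with mean (1+k)/(1+12+k).
Set (1+k)/(13+k) > 0.93 and solve: k > (0.93·13 − 1)/(1 − 0.93) = 158.429.
The smallest integer exceeding 158.429 is 159, and checking k=159: (160)/(172) = 0.9302 > 0.93.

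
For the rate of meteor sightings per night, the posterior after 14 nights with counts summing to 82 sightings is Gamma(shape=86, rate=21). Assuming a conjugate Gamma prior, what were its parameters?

Gamma(shape=4, rate=7)

A Gamma(α, β) prior (rate parametrization) on a Poisson rate with n observations summing to S gives posterior Gamma(α+S, β+n).
So α = 86 − 82 = 4 and β = 21 − 14 = 7.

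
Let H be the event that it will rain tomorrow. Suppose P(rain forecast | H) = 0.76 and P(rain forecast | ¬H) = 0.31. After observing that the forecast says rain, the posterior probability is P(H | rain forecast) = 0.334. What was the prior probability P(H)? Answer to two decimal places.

P(H) = 0.17

In odds form, posterior odds = prior odds × likelihood ratio, so prior odds = posterior odds ÷ LR.
Posterior odds = 0.334/(1−0.334) = 0.5015. LR = 0.76/0.31 = 2.4516.
Prior odds = 0.5015/2.4516 = 0.2046, so P(H) = 0.2046/(1+0.2046) ≈ 0.17.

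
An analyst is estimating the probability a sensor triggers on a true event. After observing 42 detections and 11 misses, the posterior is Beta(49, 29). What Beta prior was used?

A Beta(a, b) prior with s successes and f failures in binomial data gives a Beta(a+s, b+f) posterior.
Subtract the data counts: 49−42=7, 29−11=18.

Beta(7, 18)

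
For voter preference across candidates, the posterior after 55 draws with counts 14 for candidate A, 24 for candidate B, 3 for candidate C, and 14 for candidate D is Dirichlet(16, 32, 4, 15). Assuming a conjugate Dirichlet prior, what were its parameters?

Dirichlet(2, 8, 1, 1)

For a Dirichlet(α) prior with multinomial counts c, the posterior is Dirichlet(α + c) componentwise.
Subtract each count from the matching posterior parameter: 16−14=2, 32−24=8, 4−3=1, 15−14=1.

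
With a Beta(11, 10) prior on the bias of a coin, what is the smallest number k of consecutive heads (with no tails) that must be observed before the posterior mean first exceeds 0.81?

k = 32

After k heads and 0 tails the posterior is Beta(11+k, 10), with mean (11+k)/(11+10+k).
Set (11+k)/(21+k) > 0.81 and solve: k > (0.81·21 − 11)/(1 − 0.81) = 31.632.
The smallest integer exceeding 31.632 is 32, and checking k=32: (43)/(53) = 0.8113 > 0.81.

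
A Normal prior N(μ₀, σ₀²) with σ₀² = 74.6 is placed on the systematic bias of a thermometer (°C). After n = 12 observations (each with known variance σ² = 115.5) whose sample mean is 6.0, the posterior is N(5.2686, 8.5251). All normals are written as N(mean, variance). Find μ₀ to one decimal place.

μ₀ = -0.4

The posterior mean is a precision-weighted average: μ_n = (τ₀μ₀ + τ_data·x̄)/(τ₀+τ_data), with τ₀=1/σ₀² and τ_data=n/σ².
Here τ₀ = 1/74.6 = 0.013405 and τ_data = 12/115.5 = 0.103896, so τ_n = 0.117301.
Rearranging for μ₀: μ₀ = (μ_n·τ_n − τ_data·x̄)/τ₀ = (5.2686·0.117301 − 0.103896·6.0) / 0.013405 = -0.005364/0.013405 ≈ -0.4.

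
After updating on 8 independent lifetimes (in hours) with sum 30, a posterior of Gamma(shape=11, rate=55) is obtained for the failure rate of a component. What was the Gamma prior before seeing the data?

Gamma–exponential conjugacy: posterior shape = α + n, posterior rate = β + Σtᵢ.
So α = 11 − 8 = 3 and β = 55 − 30 = 25.

Gamma(shape=3, rate=25)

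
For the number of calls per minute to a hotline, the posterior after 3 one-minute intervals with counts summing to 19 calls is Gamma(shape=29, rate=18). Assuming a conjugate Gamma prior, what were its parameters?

Gamma(shape=10, rate=15)

A Gamma(α, β) prior (rate parametrization) on a Poisson rate with n observations summing to S gives posterior Gamma(α+S, β+n).
So α = 29 − 19 = 10 and β = 18 − 3 = 15.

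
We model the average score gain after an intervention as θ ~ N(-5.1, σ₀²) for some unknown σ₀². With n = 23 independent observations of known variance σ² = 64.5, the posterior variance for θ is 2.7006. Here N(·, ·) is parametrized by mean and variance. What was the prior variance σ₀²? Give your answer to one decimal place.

Posterior precision equals prior precision plus data precision: 1/σ_n² = 1/σ₀² + n/σ².
So 1/σ₀² = 1/2.7006 − 23/64.5 = 0.370288 − 0.356589 = 0.013699.
Hence σ₀² = 1/0.013699 ≈ 73.0.

σ₀² = 73.0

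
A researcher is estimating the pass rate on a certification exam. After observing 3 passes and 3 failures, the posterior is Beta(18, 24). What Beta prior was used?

A Beta(α, β) prior with s successes and f failures in binomial data gives a Beta(α+s, β+f) posterior.
So α = 18 − 3 = 15 and β = 24 − 3 = 21.

Beta(15, 21)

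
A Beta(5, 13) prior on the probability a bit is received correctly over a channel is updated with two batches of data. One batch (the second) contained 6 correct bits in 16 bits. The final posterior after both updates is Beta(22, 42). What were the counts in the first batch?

Sequential conjugate updates are equivalent to a single update on the pooled data, so total successes = posterior α − prior α and total failures = posterior β − prior β.
Total across both batches: 22−5=17 correct bits, 42−13=29 errors.
Subtract the second batch: 17−6=11 correct bits and 29−10=19 errors.

11 correct bits and 19 errors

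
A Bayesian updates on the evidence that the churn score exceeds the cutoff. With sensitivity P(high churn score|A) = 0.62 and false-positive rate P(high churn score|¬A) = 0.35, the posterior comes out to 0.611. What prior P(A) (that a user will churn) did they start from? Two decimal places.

In odds form, posterior odds = prior odds × likelihood ratio, so prior odds = posterior odds ÷ LR.
Posterior odds = 0.611/(1−0.611) = 1.5707. LR = 0.62/0.35 = 1.7714.
Prior odds = 1.5707/1.7714 = 0.8867, so P(A) = 0.8867/(1+0.8867) ≈ 0.47.

P(A) = 0.47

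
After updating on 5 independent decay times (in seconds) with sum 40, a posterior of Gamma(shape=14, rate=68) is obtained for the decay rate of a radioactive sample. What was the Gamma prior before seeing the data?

Gamma(shape=9, rate=28)

Gamma–exponential conjugacy: posterior shape = α + n, posterior rate = β + Σtᵢ.
So α = 14 − 5 = 9 and β = 68 − 40 = 28.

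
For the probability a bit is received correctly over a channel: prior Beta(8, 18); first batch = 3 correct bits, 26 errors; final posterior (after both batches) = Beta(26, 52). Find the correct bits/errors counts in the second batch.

15 correct bits and 8 errors

Sequential conjugate updates are equivalent to a single update on the pooled data, so total successes = posterior α − prior α and total failures = posterior β − prior β.
Total across both batches: 26−8=18 correct bits, 52−18=34 errors.
Subtract the first batch: 18−3=15 correct bits and 34−26=8 errors.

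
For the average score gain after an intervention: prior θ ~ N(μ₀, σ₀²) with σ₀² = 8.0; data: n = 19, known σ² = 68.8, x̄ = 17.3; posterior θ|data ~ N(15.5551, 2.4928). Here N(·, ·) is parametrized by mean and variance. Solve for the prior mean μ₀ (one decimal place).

The posterior mean is a precision-weighted average: μ_n = (τ₀μ₀ + τ_data·x̄)/(τ₀+τ_data), with τ₀=1/σ₀² and τ_data=n/σ².
Here τ₀ = 1/8.0 = 0.125000 and τ_data = 19/68.8 = 0.276163, so τ_n = 0.401163.
Rearranging for μ₀: μ₀ = (μ_n·τ_n − τ_data·x̄)/τ₀ = (15.5551·0.401163 − 0.276163·17.3) / 0.125000 = 1.462511/0.125000 ≈ 11.7.

μ₀ = 11.7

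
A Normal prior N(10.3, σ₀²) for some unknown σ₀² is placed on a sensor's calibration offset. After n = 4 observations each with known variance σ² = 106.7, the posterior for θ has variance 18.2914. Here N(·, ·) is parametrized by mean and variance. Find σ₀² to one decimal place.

σ₀² = 58.2

Posterior precision equals prior precision plus data precision: 1/σ_n² = 1/σ₀² + n/σ².
So 1/σ₀² = 1/18.2914 − 4/106.7 = 0.054671 − 0.037488 = 0.017183.
Hence σ₀² = 1/0.017183 ≈ 58.2.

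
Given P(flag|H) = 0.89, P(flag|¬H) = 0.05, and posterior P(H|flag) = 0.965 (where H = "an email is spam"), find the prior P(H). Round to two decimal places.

In odds form, posterior odds = prior odds × likelihood ratio, so prior odds = posterior odds ÷ LR.
Posterior odds = 0.965/(1−0.965) = 27.5714. LR = 0.89/0.05 = 17.8000.
Prior odds = 27.5714/17.8000 = 1.5490, so P(H) = 1.5490/(1+1.5490) ≈ 0.61.

P(H) = 0.61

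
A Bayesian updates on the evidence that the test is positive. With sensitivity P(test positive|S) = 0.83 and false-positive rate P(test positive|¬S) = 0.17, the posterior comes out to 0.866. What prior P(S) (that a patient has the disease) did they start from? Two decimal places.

P(S) = 0.57

Bayes' rule in odds form gives O(S|E) = O(S)·[P(E|S)/P(E|¬S)], hence O(S) = O(S|E)/LR.
Posterior odds = 0.866/(1−0.866) = 6.4627. LR = 0.83/0.17 = 4.8824.
Prior odds = 6.4627/4.8824 = 1.3237, so P(S) = 1.3237/(1+1.3237) ≈ 0.57.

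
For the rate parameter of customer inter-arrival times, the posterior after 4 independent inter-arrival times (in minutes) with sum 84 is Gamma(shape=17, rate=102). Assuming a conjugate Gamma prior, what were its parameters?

For an exponential likelihood with a Gamma(α, β) prior on the rate, n observations with total T give posterior Gamma(α+n, β+T).
So α = 17 − 4 = 13 and β = 102 − 84 = 18.

Gamma(shape=13, rate=18)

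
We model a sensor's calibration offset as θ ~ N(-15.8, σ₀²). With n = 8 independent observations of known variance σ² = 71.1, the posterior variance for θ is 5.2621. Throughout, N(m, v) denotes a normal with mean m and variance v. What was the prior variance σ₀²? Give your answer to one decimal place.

σ₀² = 12.9

For the Normal–Normal model with known σ², precisions add: τ_n = τ₀ + n/σ².
So 1/σ₀² = 1/5.2621 − 8/71.1 = 0.190038 − 0.112518 = 0.077520.
Hence σ₀² = 1/0.077520 ≈ 12.9.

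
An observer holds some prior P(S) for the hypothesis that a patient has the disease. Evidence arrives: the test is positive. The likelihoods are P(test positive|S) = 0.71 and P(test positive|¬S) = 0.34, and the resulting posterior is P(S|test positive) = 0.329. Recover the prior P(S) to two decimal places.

P(S) = 0.19

Bayes' rule in odds form gives O(S|E) = O(S)·[P(E|S)/P(E|¬S)], hence O(S) = O(S|E)/LR.
Posterior odds = 0.329/(1−0.329) = 0.4903. LR = 0.71/0.34 = 2.0882.
Prior odds = 0.4903/2.0882 = 0.2348, so P(S) = 0.2348/(1+0.2348) ≈ 0.19.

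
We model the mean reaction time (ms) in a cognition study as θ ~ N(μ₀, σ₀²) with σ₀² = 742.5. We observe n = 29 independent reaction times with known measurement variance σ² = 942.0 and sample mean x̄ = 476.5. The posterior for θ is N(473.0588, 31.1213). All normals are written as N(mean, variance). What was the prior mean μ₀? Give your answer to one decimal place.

The posterior mean is a precision-weighted average: μ_n = (τ₀μ₀ + τ_data·x̄)/(τ₀+τ_data), with τ₀=1/σ₀² and τ_data=n/σ².
Here τ₀ = 1/742.5 = 0.001347 and τ_data = 29/942.0 = 0.030786, so τ_n = 0.032133.
Rearranging for μ₀: μ₀ = (μ_n·τ_n − τ_data·x̄)/τ₀ = (473.0588·0.032133 − 0.030786·476.5) / 0.001347 = 0.531269/0.001347 ≈ 394.4.

μ₀ = 394.4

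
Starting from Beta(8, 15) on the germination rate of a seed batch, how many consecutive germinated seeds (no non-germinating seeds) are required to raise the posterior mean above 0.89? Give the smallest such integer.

After k germinated seeds and 0 non-germinating seeds the posterior is Beta(8+k, 15), with mean (8+k)/(8+15+k).
Set (8+k)/(23+k) > 0.89 and solve: k > (0.89·23 − 8)/(1 − 0.89) = 113.364.
The smallest integer exceeding 113.364 is 114, and checking k=114: (122)/(137) = 0.8905 > 0.89.

k = 114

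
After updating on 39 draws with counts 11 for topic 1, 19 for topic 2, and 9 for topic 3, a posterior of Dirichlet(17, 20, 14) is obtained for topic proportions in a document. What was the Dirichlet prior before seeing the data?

For a Dirichlet(α) prior with multinomial counts c, the posterior is Dirichlet(α + c) componentwise.
Subtract each count from the matching posterior parameter: 17−11=6, 20−19=1, 14−9=5.

Dirichlet(6, 1, 5)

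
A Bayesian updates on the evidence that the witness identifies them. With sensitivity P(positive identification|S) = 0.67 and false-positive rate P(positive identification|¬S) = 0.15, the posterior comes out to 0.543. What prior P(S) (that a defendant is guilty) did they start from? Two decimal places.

Bayes' rule in odds form gives O(S|E) = O(S)·[P(E|S)/P(E|¬S)], hence O(S) = O(S|E)/LR.
Posterior odds = 0.543/(1−0.543) = 1.1882. LR = 0.67/0.15 = 4.4667.
Prior odds = 1.1882/4.4667 = 0.2660, so P(S) = 0.2660/(1+0.2660) ≈ 0.21.

P(S) = 0.21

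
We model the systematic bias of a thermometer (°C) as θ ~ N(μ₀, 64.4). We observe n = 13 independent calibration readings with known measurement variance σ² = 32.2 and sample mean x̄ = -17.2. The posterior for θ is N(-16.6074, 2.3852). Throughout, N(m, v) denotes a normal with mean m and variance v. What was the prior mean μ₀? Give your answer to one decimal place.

With known observation variance, the Normal–Normal posterior has precision τ_n = τ₀ + n/σ² and mean μ_n = (τ₀μ₀ + (n/σ²)x̄)/τ_n.
Here τ₀ = 1/64.4 = 0.015528 and τ_data = 13/32.2 = 0.403727, so τ_n = 0.419255.
Rearranging for μ₀: μ₀ = (μ_n·τ_n − τ_data·x̄)/τ₀ = (-16.6074·0.419255 − 0.403727·-17.2) / 0.015528 = -0.018631/0.015528 ≈ -1.2.

μ₀ = -1.2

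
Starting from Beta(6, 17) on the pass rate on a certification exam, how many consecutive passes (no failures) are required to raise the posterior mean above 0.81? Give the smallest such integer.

After k passes and 0 failures the posterior is Beta(6+k, 17), with mean (6+k)/(6+17+k).
Set (6+k)/(23+k) > 0.81 and solve: k > (0.81·23 − 6)/(1 − 0.81) = 66.474.
The smallest integer exceeding 66.474 is 67.

k = 67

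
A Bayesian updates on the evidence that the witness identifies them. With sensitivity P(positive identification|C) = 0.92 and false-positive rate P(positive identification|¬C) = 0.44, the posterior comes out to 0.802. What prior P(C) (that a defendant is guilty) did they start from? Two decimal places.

In odds form, posterior odds = prior odds × likelihood ratio, so prior odds = posterior odds ÷ LR.
Posterior odds = 0.802/(1−0.802) = 4.0505. LR = 0.92/0.44 = 2.0909.
Prior odds = 4.0505/2.0909 = 1.9372, so P(C) = 1.9372/(1+1.9372) ≈ 0.66.

P(C) = 0.66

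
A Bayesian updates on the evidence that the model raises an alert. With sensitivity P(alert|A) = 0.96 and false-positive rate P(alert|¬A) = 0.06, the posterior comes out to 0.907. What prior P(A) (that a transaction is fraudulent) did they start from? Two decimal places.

In odds form, posterior odds = prior odds × likelihood ratio, so prior odds = posterior odds ÷ LR.
Posterior odds = 0.907/(1−0.907) = 9.7527. LR = 0.96/0.06 = 16.0000.
Prior odds = 9.7527/16.0000 = 0.6095, so P(A) = 0.6095/(1+0.6095) ≈ 0.38.

P(A) = 0.38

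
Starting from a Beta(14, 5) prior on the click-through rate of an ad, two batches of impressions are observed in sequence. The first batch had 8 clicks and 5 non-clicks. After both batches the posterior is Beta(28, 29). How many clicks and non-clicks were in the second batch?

6 clicks and 19 non-clicks

Because Beta–binomial updating is additive in the counts, the combined data contributed (α_post−α_prior, β_post−β_prior) successes and failures.
Total across both batches: 28−14=14 clicks, 29−5=24 non-clicks.
Subtract the first batch: 14−8=6 clicks and 24−5=19 non-clicks.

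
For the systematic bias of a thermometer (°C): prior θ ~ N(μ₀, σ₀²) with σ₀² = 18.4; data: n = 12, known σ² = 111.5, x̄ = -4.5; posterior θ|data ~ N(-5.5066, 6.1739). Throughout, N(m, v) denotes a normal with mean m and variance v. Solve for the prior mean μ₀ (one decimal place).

The posterior mean is a precision-weighted average: μ_n = (τ₀μ₀ + τ_data·x̄)/(τ₀+τ_data), with τ₀=1/σ₀² and τ_data=n/σ².
Here τ₀ = 1/18.4 = 0.054348 and τ_data = 12/111.5 = 0.107623, so τ_n = 0.161971.
Rearranging for μ₀: μ₀ = (μ_n·τ_n − τ_data·x̄)/τ₀ = (-5.5066·0.161971 − 0.107623·-4.5) / 0.054348 = -0.407606/0.054348 ≈ -7.5.

μ₀ = -7.5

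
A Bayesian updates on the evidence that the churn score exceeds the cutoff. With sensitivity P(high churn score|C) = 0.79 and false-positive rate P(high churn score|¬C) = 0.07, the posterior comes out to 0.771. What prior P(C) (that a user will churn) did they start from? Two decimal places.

In odds form, posterior odds = prior odds × likelihood ratio, so prior odds = posterior odds ÷ LR.
Posterior odds = 0.771/(1−0.771) = 3.3668. LR = 0.79/0.07 = 11.2857.
Prior odds = 3.3668/11.2857 = 0.2983, so P(C) = 0.2983/(1+0.2983) ≈ 0.23.

P(C) = 0.23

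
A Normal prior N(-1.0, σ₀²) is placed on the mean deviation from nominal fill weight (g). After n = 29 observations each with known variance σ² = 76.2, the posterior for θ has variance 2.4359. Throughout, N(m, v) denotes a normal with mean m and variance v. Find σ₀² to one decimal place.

Posterior precision equals prior precision plus data precision: 1/σ_n² = 1/σ₀² + n/σ².
So 1/σ₀² = 1/2.4359 − 29/76.2 = 0.410526 − 0.380577 = 0.029949.
Hence σ₀² = 1/0.029949 ≈ 33.4.

σ₀² = 33.4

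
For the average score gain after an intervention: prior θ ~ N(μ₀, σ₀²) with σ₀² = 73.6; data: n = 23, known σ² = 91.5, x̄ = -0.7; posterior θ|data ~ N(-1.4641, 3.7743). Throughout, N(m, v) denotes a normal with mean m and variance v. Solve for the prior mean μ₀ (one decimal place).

With known observation variance, the Normal–Normal posterior has precision τ_n = τ₀ + n/σ² and mean μ_n = (τ₀μ₀ + (n/σ²)x̄)/τ_n.
Here τ₀ = 1/73.6 = 0.013587 and τ_data = 23/91.5 = 0.251366, so τ_n = 0.264953.
Rearranging for μ₀: μ₀ = (μ_n·τ_n − τ_data·x̄)/τ₀ = (-1.4641·0.264953 − 0.251366·-0.7) / 0.013587 = -0.211961/0.013587 ≈ -15.6.

μ₀ = -15.6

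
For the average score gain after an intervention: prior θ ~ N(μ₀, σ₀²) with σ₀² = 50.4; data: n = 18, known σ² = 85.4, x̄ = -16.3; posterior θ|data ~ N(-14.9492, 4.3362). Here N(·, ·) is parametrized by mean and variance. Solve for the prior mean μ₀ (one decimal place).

With known observation variance, the Normal–Normal posterior has precision τ_n = τ₀ + n/σ² and mean μ_n = (τ₀μ₀ + (n/σ²)x̄)/τ_n.
Here τ₀ = 1/50.4 = 0.019841 and τ_data = 18/85.4 = 0.210773, so τ_n = 0.230614.
Rearranging for μ₀: μ₀ = (μ_n·τ_n − τ_data·x̄)/τ₀ = (-14.9492·0.230614 − 0.210773·-16.3) / 0.019841 = -0.011895/0.019841 ≈ -0.6.

μ₀ = -0.6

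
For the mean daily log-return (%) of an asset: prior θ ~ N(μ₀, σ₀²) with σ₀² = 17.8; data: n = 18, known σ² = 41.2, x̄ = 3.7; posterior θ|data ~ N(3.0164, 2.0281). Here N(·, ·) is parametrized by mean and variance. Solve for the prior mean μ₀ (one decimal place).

The posterior mean is a precision-weighted average: μ_n = (τ₀μ₀ + τ_data·x̄)/(τ₀+τ_data), with τ₀=1/σ₀² and τ_data=n/σ².
Here τ₀ = 1/17.8 = 0.056180 and τ_data = 18/41.2 = 0.436893, so τ_n = 0.493073.
Rearranging for μ₀: μ₀ = (μ_n·τ_n − τ_data·x̄)/τ₀ = (3.0164·0.493073 − 0.436893·3.7) / 0.056180 = -0.129199/0.056180 ≈ -2.3.

μ₀ = -2.3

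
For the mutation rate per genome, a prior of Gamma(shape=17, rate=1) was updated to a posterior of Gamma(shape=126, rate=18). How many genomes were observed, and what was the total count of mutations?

n = 17 genomes with total 109 mutations

A Gamma(α, β) prior (rate parametrization) on a Poisson rate with n observations summing to S gives posterior Gamma(α+S, β+n).
Matching: Σxᵢ = 126 − 17 = 109 and n = 18 − 1 = 17.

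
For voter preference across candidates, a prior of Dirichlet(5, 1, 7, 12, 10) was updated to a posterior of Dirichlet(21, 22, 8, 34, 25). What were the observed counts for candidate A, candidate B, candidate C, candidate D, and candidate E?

For a Dirichlet(α) prior with multinomial counts c, the posterior is Dirichlet(α + c) componentwise.
Counts are posterior − prior componentwise: 21−5=16, 22−1=21, 8−7=1, 34−12=22, 25−10=15.

counts (16, 21, 1, 22, 15)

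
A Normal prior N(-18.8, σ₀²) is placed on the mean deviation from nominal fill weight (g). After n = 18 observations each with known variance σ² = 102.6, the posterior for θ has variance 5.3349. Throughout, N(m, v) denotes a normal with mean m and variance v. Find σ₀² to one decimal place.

Posterior precision equals prior precision plus data precision: 1/σ_n² = 1/σ₀² + n/σ².
So 1/σ₀² = 1/5.3349 − 18/102.6 = 0.187445 − 0.175439 = 0.012006.
Hence σ₀² = 1/0.012006 ≈ 83.3.

σ₀² = 83.3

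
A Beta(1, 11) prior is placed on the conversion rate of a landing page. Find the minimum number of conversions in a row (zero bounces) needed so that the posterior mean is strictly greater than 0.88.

k = 80

After k conversions and 0 bounces the posterior is Beta(1+k, 11), with mean (1+k)/(1+11+k).
Set (1+k)/(12+k) > 0.88 and solve: k > (0.88·12 − 1)/(1 − 0.88) = 79.667.
The smallest integer exceeding 79.667 is 80.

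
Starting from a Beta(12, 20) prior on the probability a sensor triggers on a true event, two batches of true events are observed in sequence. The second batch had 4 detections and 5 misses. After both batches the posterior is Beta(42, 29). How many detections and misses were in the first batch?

26 detections and 4 misses

Sequential conjugate updates are equivalent to a single update on the pooled data, so total successes = posterior α − prior α and total failures = posterior β − prior β.
Total across both batches: 42−12=30 detections, 29−20=9 misses.
Subtract the second batch: 30−4=26 detections and 9−5=4 misses.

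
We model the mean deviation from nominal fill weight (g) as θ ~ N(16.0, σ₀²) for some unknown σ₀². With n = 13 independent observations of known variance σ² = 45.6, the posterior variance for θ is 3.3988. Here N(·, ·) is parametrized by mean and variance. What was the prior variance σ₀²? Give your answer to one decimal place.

σ₀² = 109.5

For the Normal–Normal model with known σ², precisions add: τ_n = τ₀ + n/σ².
So 1/σ₀² = 1/3.3988 − 13/45.6 = 0.294221 − 0.285088 = 0.009133.
Hence σ₀² = 1/0.009133 ≈ 109.5.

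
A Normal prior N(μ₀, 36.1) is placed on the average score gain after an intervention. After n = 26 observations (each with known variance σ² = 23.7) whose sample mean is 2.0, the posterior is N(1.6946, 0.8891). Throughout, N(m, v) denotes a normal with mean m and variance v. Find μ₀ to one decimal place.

μ₀ = -10.4

The posterior mean is a precision-weighted average: μ_n = (τ₀μ₀ + τ_data·x̄)/(τ₀+τ_data), with τ₀=1/σ₀² and τ_data=n/σ².
Here τ₀ = 1/36.1 = 0.027701 and τ_data = 26/23.7 = 1.097046, so τ_n = 1.124747.
Rearranging for μ₀: μ₀ = (μ_n·τ_n − τ_data·x̄)/τ₀ = (1.6946·1.124747 − 1.097046·2.0) / 0.027701 = -0.288096/0.027701 ≈ -10.4.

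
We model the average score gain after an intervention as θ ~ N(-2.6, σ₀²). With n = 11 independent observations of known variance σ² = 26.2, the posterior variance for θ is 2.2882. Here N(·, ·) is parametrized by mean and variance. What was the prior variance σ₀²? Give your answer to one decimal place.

σ₀² = 58.2

For the Normal–Normal model with known σ², precisions add: τ_n = τ₀ + n/σ².
So 1/σ₀² = 1/2.2882 − 11/26.2 = 0.437025 − 0.419847 = 0.017178.
Hence σ₀² = 1/0.017178 ≈ 58.2.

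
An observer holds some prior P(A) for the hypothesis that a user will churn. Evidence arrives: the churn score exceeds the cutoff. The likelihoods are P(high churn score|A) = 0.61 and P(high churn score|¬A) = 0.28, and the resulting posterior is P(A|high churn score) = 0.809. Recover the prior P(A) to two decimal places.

P(A) = 0.66

Bayes' rule in odds form gives O(A|E) = O(A)·[P(E|A)/P(E|¬A)], hence O(A) = O(A|E)/LR.
Posterior odds = 0.809/(1−0.809) = 4.2356. LR = 0.61/0.28 = 2.1786.
Prior odds = 4.2356/2.1786 = 1.9442, so P(A) = 1.9442/(1+1.9442) ≈ 0.66.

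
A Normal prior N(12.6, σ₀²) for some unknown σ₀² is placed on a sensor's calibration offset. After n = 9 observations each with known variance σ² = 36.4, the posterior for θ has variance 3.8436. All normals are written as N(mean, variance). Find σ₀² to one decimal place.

σ₀² = 77.4

For the Normal–Normal model with known σ², precisions add: τ_n = τ₀ + n/σ².
So 1/σ₀² = 1/3.8436 − 9/36.4 = 0.260173 − 0.247253 = 0.012920.
Hence σ₀² = 1/0.012920 ≈ 77.4.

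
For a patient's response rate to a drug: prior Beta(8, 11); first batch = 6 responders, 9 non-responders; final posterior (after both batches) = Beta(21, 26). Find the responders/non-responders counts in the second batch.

7 responders and 6 non-responders

Sequential conjugate updates are equivalent to a single update on the pooled data, so total successes = posterior α − prior α and total failures = posterior β − prior β.
Total across both batches: 21−8=13 responders, 26−11=15 non-responders.
Subtract the first batch: 13−6=7 responders and 15−9=6 non-responders.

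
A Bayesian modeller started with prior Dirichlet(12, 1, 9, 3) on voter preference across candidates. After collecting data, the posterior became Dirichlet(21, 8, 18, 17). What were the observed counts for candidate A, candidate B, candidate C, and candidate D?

counts (9, 7, 9, 14)

For a Dirichlet(α) prior with multinomial counts c, the posterior is Dirichlet(α + c) componentwise.
Counts are posterior − prior componentwise: 21−12=9, 8−1=7, 18−9=9, 17−3=14.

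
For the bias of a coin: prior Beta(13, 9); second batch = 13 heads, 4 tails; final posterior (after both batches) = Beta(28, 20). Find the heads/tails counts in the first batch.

2 heads and 7 tails

Sequential conjugate updates are equivalent to a single update on the pooled data, so total successes = posterior α − prior α and total failures = posterior β − prior β.
Total across both batches: 28−13=15 heads, 20−9=11 tails.
Subtract the second batch: 15−13=2 heads and 11−4=7 tails.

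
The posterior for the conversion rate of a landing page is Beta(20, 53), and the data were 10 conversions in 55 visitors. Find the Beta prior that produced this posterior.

A Beta(a, b) prior with s successes and f failures in binomial data gives a Beta(a+s, b+f) posterior.
So a = 20 − 10 = 10 and b = 53 − 45 = 8.

Beta(10, 8)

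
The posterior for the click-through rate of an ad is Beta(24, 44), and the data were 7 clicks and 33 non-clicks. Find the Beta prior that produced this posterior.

Under Beta–binomial conjugacy the posterior parameters are (α+s, β+f).
Subtract the data counts: 24−7=17, 44−33=11.

Beta(17, 11)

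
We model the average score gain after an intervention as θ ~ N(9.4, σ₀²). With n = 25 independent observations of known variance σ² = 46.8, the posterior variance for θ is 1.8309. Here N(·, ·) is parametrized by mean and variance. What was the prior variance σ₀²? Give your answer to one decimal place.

σ₀² = 83.4

Posterior precision equals prior precision plus data precision: 1/σ_n² = 1/σ₀² + n/σ².
So 1/σ₀² = 1/1.8309 − 25/46.8 = 0.546179 − 0.534188 = 0.011991.
Hence σ₀² = 1/0.011991 ≈ 83.4.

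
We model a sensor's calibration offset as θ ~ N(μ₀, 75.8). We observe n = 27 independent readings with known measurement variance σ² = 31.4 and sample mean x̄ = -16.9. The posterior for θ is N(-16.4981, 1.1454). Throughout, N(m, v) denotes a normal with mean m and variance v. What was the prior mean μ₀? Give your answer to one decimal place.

The posterior mean is a precision-weighted average: μ_n = (τ₀μ₀ + τ_data·x̄)/(τ₀+τ_data), with τ₀=1/σ₀² and τ_data=n/σ².
Here τ₀ = 1/75.8 = 0.013193 and τ_data = 27/31.4 = 0.859873, so τ_n = 0.873066.
Rearranging for μ₀: μ₀ = (μ_n·τ_n − τ_data·x̄)/τ₀ = (-16.4981·0.873066 − 0.859873·-16.9) / 0.013193 = 0.127924/0.013193 ≈ 9.7.

μ₀ = 9.7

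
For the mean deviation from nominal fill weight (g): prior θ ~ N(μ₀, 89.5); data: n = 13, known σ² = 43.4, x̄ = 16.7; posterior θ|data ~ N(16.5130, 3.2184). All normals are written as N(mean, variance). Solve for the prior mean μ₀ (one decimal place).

μ₀ = 11.5

With known observation variance, the Normal–Normal posterior has precision τ_n = τ₀ + n/σ² and mean μ_n = (τ₀μ₀ + (n/σ²)x̄)/τ_n.
Here τ₀ = 1/89.5 = 0.011173 and τ_data = 13/43.4 = 0.299539, so τ_n = 0.310712.
Rearranging for μ₀: μ₀ = (μ_n·τ_n − τ_data·x̄)/τ₀ = (16.5130·0.310712 − 0.299539·16.7) / 0.011173 = 0.128486/0.011173 ≈ 11.5.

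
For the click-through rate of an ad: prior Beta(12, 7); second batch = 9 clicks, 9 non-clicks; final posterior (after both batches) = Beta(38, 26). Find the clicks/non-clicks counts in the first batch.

17 clicks and 10 non-clicks

Because Beta–binomial updating is additive in the counts, the combined data contributed (α_post−α_prior, β_post−β_prior) successes and failures.
Total across both batches: 38−12=26 clicks, 26−7=19 non-clicks.
Subtract the second batch: 26−9=17 clicks and 19−9=10 non-clicks.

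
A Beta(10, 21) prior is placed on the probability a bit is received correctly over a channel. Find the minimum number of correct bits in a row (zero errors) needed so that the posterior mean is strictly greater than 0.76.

k = 57

After k correct bits and 0 errors the posterior is Beta(10+k, 21), with mean (10+k)/(10+21+k).
Set (10+k)/(31+k) > 0.76 and solve: k > (0.76·31 − 10)/(1 − 0.76) = 56.500.
The smallest integer exceeding 56.500 is 57.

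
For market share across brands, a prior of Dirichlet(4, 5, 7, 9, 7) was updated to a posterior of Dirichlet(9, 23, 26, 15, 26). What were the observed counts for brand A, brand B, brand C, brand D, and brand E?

counts (5, 18, 19, 6, 19)

For a Dirichlet(α) prior with multinomial counts c, the posterior is Dirichlet(α + c) componentwise.
Counts are posterior − prior componentwise: 9−4=5, 23−5=18, 26−7=19, 15−9=6, 26−7=19.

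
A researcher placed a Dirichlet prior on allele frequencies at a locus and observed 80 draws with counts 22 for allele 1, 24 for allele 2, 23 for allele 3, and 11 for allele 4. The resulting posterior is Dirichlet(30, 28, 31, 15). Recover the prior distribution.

Dirichlet(8, 4, 8, 4)

For a Dirichlet(α) prior with multinomial counts c, the posterior is Dirichlet(α + c) componentwise.
Subtract each count from the matching posterior parameter: 30−22=8, 28−24=4, 31−23=8, 15−11=4.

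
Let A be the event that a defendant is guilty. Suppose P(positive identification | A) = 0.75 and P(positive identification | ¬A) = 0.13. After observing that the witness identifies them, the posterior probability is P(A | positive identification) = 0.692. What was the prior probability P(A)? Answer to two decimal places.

Bayes' rule in odds form gives O(A|E) = O(A)·[P(E|A)/P(E|¬A)], hence O(A) = O(A|E)/LR.
Posterior odds = 0.692/(1−0.692) = 2.2468. LR = 0.75/0.13 = 5.7692.
Prior odds = 2.2468/5.7692 = 0.3894, so P(A) = 0.3894/(1+0.3894) ≈ 0.28.

P(A) = 0.28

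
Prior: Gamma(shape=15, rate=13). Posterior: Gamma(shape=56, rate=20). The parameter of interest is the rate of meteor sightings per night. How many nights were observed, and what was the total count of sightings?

n = 7 nights with total 41 sightings

A Gamma(α, β) prior (rate parametrization) on a Poisson rate with n observations summing to S gives posterior Gamma(α+S, β+n).
Matching: Σxᵢ = 56 − 15 = 41 and n = 20 − 13 = 7.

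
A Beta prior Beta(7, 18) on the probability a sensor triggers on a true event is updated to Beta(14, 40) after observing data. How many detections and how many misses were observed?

A Beta(α, β) prior with s successes and f failures in binomial data gives a Beta(α+s, β+f) posterior.
Match parameters: s=14−7=7, f=40−18=22.

7 detections and 22 misses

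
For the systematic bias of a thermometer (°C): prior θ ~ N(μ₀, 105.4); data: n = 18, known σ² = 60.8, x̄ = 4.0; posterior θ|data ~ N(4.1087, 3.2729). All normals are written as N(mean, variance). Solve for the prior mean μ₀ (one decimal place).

The posterior mean is a precision-weighted average: μ_n = (τ₀μ₀ + τ_data·x̄)/(τ₀+τ_data), with τ₀=1/σ₀² and τ_data=n/σ².
Here τ₀ = 1/105.4 = 0.009488 and τ_data = 18/60.8 = 0.296053, so τ_n = 0.305541.
Rearranging for μ₀: μ₀ = (μ_n·τ_n − τ_data·x̄)/τ₀ = (4.1087·0.305541 − 0.296053·4.0) / 0.009488 = 0.071164/0.009488 ≈ 7.5.

μ₀ = 7.5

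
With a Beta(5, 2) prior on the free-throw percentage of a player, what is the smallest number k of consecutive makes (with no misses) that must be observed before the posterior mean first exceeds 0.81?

After k makes and 0 misses the posterior is Beta(5+k, 2), with mean (5+k)/(5+2+k).
Set (5+k)/(7+k) > 0.81 and solve: k > (0.81·7 − 5)/(1 − 0.81) = 3.526.
The smallest integer exceeding 3.526 is 4.

k = 4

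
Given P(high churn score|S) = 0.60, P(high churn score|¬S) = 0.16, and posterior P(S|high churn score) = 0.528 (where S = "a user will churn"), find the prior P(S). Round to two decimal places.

Bayes' rule in odds form gives O(S|E) = O(S)·[P(E|S)/P(E|¬S)], hence O(S) = O(S|E)/LR.
Posterior odds = 0.528/(1−0.528) = 1.1186. LR = 0.60/0.16 = 3.7500.
Prior odds = 1.1186/3.7500 = 0.2983, so P(S) = 0.2983/(1+0.2983) ≈ 0.23.

P(S) = 0.23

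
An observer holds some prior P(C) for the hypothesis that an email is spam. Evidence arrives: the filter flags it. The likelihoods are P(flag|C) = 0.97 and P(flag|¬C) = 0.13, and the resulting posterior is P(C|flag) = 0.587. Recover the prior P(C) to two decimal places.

P(C) = 0.16

In odds form, posterior odds = prior odds × likelihood ratio, so prior odds = posterior odds ÷ LR.
Posterior odds = 0.587/(1−0.587) = 1.4213. LR = 0.97/0.13 = 7.4615.
Prior odds = 1.4213/7.4615 = 0.1905, so P(C) = 0.1905/(1+0.1905) ≈ 0.16.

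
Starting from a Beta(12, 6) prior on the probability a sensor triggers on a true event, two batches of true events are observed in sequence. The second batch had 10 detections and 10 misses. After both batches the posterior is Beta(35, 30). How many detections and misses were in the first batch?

Sequential conjugate updates are equivalent to a single update on the pooled data, so total successes = posterior α − prior α and total failures = posterior β − prior β.
Total across both batches: 35−12=23 detections, 30−6=24 misses.
Subtract the second batch: 23−10=13 detections and 24−10=14 misses.

13 detections and 14 misses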